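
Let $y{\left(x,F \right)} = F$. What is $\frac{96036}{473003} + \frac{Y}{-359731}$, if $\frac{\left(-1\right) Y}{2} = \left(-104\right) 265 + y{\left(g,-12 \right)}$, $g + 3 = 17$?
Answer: $\frac{8463848884}{170153842193} \approx 0.049742$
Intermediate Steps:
$g = 14$ ($g = -3 + 17 = 14$)
$Y = 55144$ ($Y = - 2 \left(\left(-104\right) 265 - 12\right) = - 2 \left(-27560 - 12\right) = \left(-2\right) \left(-27572\right) = 55144$)
$\frac{96036}{473003} + \frac{Y}{-359731} = \frac{96036}{473003} + \frac{55144}{-359731} = 96036 \cdot \frac{1}{473003} + 55144 \left(- \frac{1}{359731}\right) = \frac{96036}{473003} - \frac{55144}{359731} = \frac{8463848884}{170153842193}$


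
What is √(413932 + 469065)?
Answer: √882997 ≈ 939.68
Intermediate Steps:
√(413932 + 469065) = √882997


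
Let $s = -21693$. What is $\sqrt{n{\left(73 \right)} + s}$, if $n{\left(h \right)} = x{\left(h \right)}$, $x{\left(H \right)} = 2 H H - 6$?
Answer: $i \sqrt{11041} \approx 105.08 i$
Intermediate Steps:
$x{\left(H \right)} = -6 + 2 H^{2}$ ($x{\left(H \right)} = 2 H^{2} - 6 = -6 + 2 H^{2}$)
$n{\left(h \right)} = -6 + 2 h^{2}$
$\sqrt{n{\left(73 \right)} + s} = \sqrt{\left(-6 + 2 \cdot 73^{2}\right) - 21693} = \sqrt{\left(-6 + 2 \cdot 5329\right) - 21693} = \sqrt{\left(-6 + 10658\right) - 21693} = \sqrt{10652 - 21693} = \sqrt{-11041} = i \sqrt{11041}$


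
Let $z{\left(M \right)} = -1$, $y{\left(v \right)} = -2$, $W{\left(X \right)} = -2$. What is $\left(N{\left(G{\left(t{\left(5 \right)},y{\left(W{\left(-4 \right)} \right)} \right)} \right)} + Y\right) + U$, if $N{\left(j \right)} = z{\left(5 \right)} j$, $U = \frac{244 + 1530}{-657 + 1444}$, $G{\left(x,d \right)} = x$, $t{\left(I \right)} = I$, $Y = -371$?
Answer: $- \frac{294138}{787} \approx -373.75$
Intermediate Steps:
$U = \frac{1774}{787} \approx 2.2541$
$N{\left(j \right)} = - j$
$\left(N{\left(G{\left(t{\left(5 \right)},y{\left(W{\left(-4 \right)} \right)} \right)} \right)} + Y\right) + U = \left(\left(-1\right) 5 - 371\right) + \frac{1774}{787} = \left(-5 - 371\right) + \frac{1774}{787} = -376 + \frac{1774}{787} = - \frac{294138}{787}$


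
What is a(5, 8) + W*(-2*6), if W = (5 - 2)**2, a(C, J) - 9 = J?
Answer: -91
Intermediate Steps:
a(C, J) = 9 + J
W = 9 (W = 3**2 = 9)
a(5, 8) + W*(-2*6) = (9 + 8) + 9*(-2*6) = 17 + 9*(-12) = 17 - 108 = -91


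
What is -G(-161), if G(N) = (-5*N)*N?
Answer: 129605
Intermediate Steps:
G(N) = -5*N**2
-G(-161) = -(-5)*(-161)**2 = -(-5)*25921 = -1*(-129605) = 129605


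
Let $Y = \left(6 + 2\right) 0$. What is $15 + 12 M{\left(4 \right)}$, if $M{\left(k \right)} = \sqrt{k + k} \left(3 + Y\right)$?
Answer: $15 + 72 \sqrt{2} \approx 116.82$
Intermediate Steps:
$Y = 0$ ($Y = 8 \cdot 0 = 0$)
$M{\left(k \right)} = 3 \sqrt{2} \sqrt{k}$ ($M{\left(k \right)} = \sqrt{k + k} \left(3 + 0\right) = \sqrt{2 k} 3 = \sqrt{2} \sqrt{k} 3 = 3 \sqrt{2} \sqrt{k}$)
$15 + 12 M{\left(4 \right)} = 15 + 12 \cdot 3 \sqrt{2} \sqrt{4} = 15 + 12 \cdot 3 \sqrt{2} \cdot 2 = 15 + 12 \cdot 6 \sqrt{2} = 15 + 72 \sqrt{2}$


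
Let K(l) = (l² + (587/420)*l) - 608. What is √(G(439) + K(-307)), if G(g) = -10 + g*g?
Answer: √12609201255/210 ≈ 534.72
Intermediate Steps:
K(l) = -608 + l² + 587*l/420 (K(l) = (l² + (587*(1/420))*l) - 608 = (l² + 587*l/420) - 608 = -608 + l² + 587*l/420)
G(g) = -10 + g²
√(G(439) + K(-307)) = √((-10 + 439²) + (-608 + (-307)² + (587/420)*(-307))) = √((-10 + 192721) + (-608 + 94249 - 180209/420)) = √(192711 + 39149011/420) = √(120087631/420) = √12609201255/210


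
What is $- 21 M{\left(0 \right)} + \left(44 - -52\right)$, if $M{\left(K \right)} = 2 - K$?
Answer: $54$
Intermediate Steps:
$- 21 M{\left(0 \right)} + \left(44 - -52\right) = - 21 \left(2 - 0\right) + \left(44 - -52\right) = - 21 \left(2 + 0\right) + \left(44 + 52\right) = \left(-21\right) 2 + 96 = -42 + 96 = 54$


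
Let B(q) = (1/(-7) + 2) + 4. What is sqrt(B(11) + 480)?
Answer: sqrt(23807)/7 ≈ 22.042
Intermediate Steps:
B(q) = 41/7 (B(q) = (-1/7 + 2) + 4 = 13/7 + 4 = 41/7)
sqrt(B(11) + 480) = sqrt(41/7 + 480) = sqrt(3401/7) = sqrt(23807)/7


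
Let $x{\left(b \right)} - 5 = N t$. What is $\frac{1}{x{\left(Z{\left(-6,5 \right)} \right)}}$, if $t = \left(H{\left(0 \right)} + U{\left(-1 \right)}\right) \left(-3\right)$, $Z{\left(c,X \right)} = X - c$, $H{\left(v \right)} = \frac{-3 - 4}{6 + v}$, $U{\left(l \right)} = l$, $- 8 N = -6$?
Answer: $\frac{8}{79} \approx 0.10127$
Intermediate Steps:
$N = \frac{3}{4}$ ($N = \left(- \frac{1}{8}\right) \left(-6\right) = \frac{3}{4} \approx 0.75$)
$H{\left(v \right)} = - \frac{7}{6 + v}$
$t = \frac{13}{2}$ ($t = \left(- \frac{7}{6 + 0} - 1\right) \left(-3\right) = \left(- \frac{7}{6} - 1\right) \left(-3\right) = \left(- \frac{13}{6}\right) \left(-3\right) = \frac{13}{2} \approx 6.5$)
$x{\left(b \right)} = \frac{79}{8}$ ($x{\left(b \right)} = 5 + \frac{3}{4} \cdot \frac{13}{2} = 5 + \frac{39}{8} = \frac{79}{8}$)
$\frac{1}{x{\left(Z{\left(-6,5 \right)} \right)}} = \frac{1}{\frac{79}{8}} = \frac{8}{79}$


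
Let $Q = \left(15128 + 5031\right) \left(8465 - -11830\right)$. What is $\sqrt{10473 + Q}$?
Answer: $\sqrt{409137378} \approx 20227.0$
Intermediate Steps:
$Q = 409126905$ ($Q = 20159 \left(8465 + 11830\right) = 20159 \cdot 20295 = 409126905$)
$\sqrt{10473 + Q} = \sqrt{10473 + 409126905} = \sqrt{409137378}$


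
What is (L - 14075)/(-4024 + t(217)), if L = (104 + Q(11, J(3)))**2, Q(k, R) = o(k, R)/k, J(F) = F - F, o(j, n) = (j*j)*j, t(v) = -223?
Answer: -36550/4247 ≈ -8.6061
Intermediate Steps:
o(j, n) = j**3 (o(j, n) = j**2*j = j**3)
J(F) = 0
Q(k, R) = k**2 (Q(k, R) = k**3/k = k**2)
L = 50625 (L = (104 + 11**2)**2 = (104 + 121)**2 = 225**2 = 50625)
(L - 14075)/(-4024 + t(217)) = (50625 - 14075)/(-4024 - 223) = 36550/(-4247) = 36550*(-1/4247) = -36550/4247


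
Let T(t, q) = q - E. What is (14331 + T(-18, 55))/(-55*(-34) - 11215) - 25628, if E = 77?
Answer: -239507969/9345 ≈ -25630.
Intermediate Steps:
T(t, q) = -77 + q (T(t, q) = q - 1*77 = q - 77 = -77 + q)
(14331 + T(-18, 55))/(-55*(-34) - 11215) - 25628 = (14331 + (-77 + 55))/(-55*(-34) - 11215) - 25628 = (14331 - 22)/(1870 - 11215) - 25628 = 14309/(-9345) - 25628 = 14309*(-1/9345) - 25628 = -14309/9345 - 25628 = -239507969/9345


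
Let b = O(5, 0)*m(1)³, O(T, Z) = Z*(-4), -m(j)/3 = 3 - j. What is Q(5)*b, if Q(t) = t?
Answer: 0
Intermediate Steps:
m(j) = -9 + 3*j (m(j) = -3*(3 - j) = -9 + 3*j)
O(T, Z) = -4*Z
b = 0 (b = (-4*0)*(-9 + 3*1)³ = 0*(-9 + 3)³ = 0*(-6)³ = 0*(-216) = 0)
Q(5)*b = 5*0 = 0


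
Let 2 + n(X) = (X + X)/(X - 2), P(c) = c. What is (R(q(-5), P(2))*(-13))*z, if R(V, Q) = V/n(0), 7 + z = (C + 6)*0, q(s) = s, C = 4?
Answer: 455/2 ≈ 227.50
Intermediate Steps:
n(X) = -2 + 2*X/(-2 + X) (n(X) = -2 + (X + X)/(X - 2) = -2 + (2*X)/(-2 + X) = -2 + 2*X/(-2 + X))
z = -7 (z = -7 + (4 + 6)*0 = -7 + 10*0 = -7 + 0 = -7)
R(V, Q) = -V/2 (R(V, Q) = V/((4/(-2 + 0))) = V/((4/(-2))) = V/((4*(-1/2))) = V/(-2) = V*(-1/2) = -V/2)
(R(q(-5), P(2))*(-13))*z = (-1/2*(-5)*(-13))*(-7) = ((5/2)*(-13))*(-7) = -65/2*(-7) = 455/2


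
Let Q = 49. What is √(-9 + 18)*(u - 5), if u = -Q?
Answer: -162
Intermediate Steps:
u = -49 (u = -1*49 = -49)
√(-9 + 18)*(u - 5) = √(-9 + 18)*(-49 - 5) = √9*(-54) = 3*(-54) = -162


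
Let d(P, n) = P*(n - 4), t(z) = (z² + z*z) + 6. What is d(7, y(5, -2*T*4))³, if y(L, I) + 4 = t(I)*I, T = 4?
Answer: -97432521487031808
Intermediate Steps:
t(z) = 6 + 2*z² (t(z) = (z² + z²) + 6 = 2*z² + 6 = 6 + 2*z²)
y(L, I) = -4 + I*(6 + 2*I²) (y(L, I) = -4 + (6 + 2*I²)*I = -4 + I*(6 + 2*I²))
d(P, n) = P*(-4 + n)
d(7, y(5, -2*T*4))³ = (7*(-4 + (-4 + 2*(-2*4*4)*(3 + (-2*4*4)²))))³ = (7*(-4 + (-4 + 2*(-8*4)*(3 + (-8*4)²))))³ = (7*(-4 + (-4 + 2*(-32)*(3 + (-32)²))))³ = (7*(-4 + (-4 + 2*(-32)*(3 + 1024))))³ = (7*(-4 + (-4 + 2*(-32)*1027)))³ = (7*(-4 + (-4 - 65728)))³ = (7*(-4 - 65732))³ = (7*(-65736))³ = (-460152)³ = -97432521487031808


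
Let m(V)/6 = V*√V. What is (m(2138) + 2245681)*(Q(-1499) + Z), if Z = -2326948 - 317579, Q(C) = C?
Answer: -5942130313706 - 33943221528*√2138 ≈ -7.5116e+12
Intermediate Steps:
Z = -2644527
m(V) = 6*V^(3/2) (m(V) = 6*(V*√V) = 6*V^(3/2))
(m(2138) + 2245681)*(Q(-1499) + Z) = (6*2138^(3/2) + 2245681)*(-1499 - 2644527) = (6*(2138*√2138) + 2245681)*(-2646026) = (12828*√2138 + 2245681)*(-2646026) = (2245681 + 12828*√2138)*(-2646026) = -5942130313706 - 33943221528*√2138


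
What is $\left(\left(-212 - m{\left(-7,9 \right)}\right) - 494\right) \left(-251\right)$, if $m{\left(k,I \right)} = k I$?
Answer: $161393$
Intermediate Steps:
$m{\left(k,I \right)} = I k$
$\left(\left(-212 - m{\left(-7,9 \right)}\right) - 494\right) \left(-251\right) = \left(\left(-212 - 9 \left(-7\right)\right) - 494\right) \left(-251\right) = \left(\left(-212 - -63\right) - 494\right) \left(-251\right) = \left(\left(-212 + 63\right) - 494\right) \left(-251\right) = \left(-149 - 494\right) \left(-251\right) = \left(-643\right) \left(-251\right) = 161393$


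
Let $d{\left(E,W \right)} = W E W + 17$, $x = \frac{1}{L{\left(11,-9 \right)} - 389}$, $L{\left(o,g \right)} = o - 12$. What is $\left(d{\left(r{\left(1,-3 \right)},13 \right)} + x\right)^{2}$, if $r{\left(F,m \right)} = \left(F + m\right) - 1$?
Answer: $\frac{36519592201}{152100} \approx 2.401 \cdot 10^{5}$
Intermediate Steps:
$L{\left(o,g \right)} = -12 + o$
$r{\left(F,m \right)} = -1 + F + m$
$x = - \frac{1}{390}$ ($x = \frac{1}{\left(-12 + 11\right) - 389} = \frac{1}{-1 - 389} = \frac{1}{-390} = - \frac{1}{390} \approx -0.0025641$)
$d{\left(E,W \right)} = 17 + E W^{2}$ ($d{\left(E,W \right)} = E W W + 17 = E W^{2} + 17 = 17 + E W^{2}$)
$\left(d{\left(r{\left(1,-3 \right)},13 \right)} + x\right)^{2} = \left(\left(17 + \left(-1 + 1 - 3\right) 13^{2}\right) - \frac{1}{390}\right)^{2} = \left(\left(17 - 507\right) - \frac{1}{390}\right)^{2} = \left(-490 - \frac{1}{390}\right)^{2} = \left(- \frac{191101}{390}\right)^{2} = \frac{36519592201}{152100}$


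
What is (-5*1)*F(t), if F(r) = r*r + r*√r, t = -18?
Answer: -1620 + 270*I*√2 ≈ -1620.0 + 381.84*I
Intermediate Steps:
F(r) = r² + r^(3/2)
(-5*1)*F(t) = (-5*1)*((-18)² + (-18)^(3/2)) = -5*(324 - 54*I*√2) = -1620 + 270*I*√2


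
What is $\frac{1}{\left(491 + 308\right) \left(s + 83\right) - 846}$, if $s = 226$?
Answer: $\frac{1}{246045} \approx 4.0643 \cdot 10^{-6}$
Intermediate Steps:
$\frac{1}{\left(491 + 308\right) \left(s + 83\right) - 846} = \frac{1}{\left(491 + 308\right) \left(226 + 83\right) - 846} = \frac{1}{799 \cdot 309 - 846} = \frac{1}{246891 - 846} = \frac{1}{246045}$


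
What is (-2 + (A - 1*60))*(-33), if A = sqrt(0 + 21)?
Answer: 2046 - 33*sqrt(21) ≈ 1894.8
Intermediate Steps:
A = sqrt(21) ≈ 4.5826
(-2 + (A - 1*60))*(-33) = (-2 + (sqrt(21) - 1*60))*(-33) = (-2 + (sqrt(21) - 60))*(-33) = (-2 + (-60 + sqrt(21)))*(-33) = (-62 + sqrt(21))*(-33) = 2046 - 33*sqrt(21)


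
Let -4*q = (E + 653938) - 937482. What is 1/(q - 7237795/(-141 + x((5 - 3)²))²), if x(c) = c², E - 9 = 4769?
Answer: 6250/432676757 ≈ 1.4445e-5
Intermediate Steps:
E = 4778 (E = 9 + 4769 = 4778)
q = 139383/2 (q = -((4778 + 653938) - 937482)/4 = -(658716 - 937482)/4 = -¼*(-278766) = 139383/2 ≈ 69692.)
1/(q - 7237795/(-141 + x((5 - 3)²))²) = 1/(139383/2 - 7237795/(-141 + ((5 - 3)²)²)²) = 1/(139383/2 - 7237795/(-141 + (2²)²)²) = 1/(139383/2 - 7237795/(-141 + 4²)²) = 1/(139383/2 - 7237795/(-141 + 16)²) = 1/(139383/2 - 7237795/((-125)²)) = 1/(139383/2 - 7237795/15625) = 1/(139383/2 - 7237795*1/15625) = 1/(139383/2 - 1447559/3125) = 1/(432676757/6250) = 6250/432676757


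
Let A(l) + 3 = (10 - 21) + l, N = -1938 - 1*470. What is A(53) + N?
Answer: -2369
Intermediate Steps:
N = -2408 (N = -1938 - 470 = -2408)
A(l) = -14 + l (A(l) = -3 + ((10 - 21) + l) = -3 + (-11 + l) = -14 + l)
A(53) + N = (-14 + 53) - 2408 = 39 - 2408 = -2369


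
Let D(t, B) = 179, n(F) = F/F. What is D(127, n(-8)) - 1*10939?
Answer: -10760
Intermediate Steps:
n(F) = 1
D(127, n(-8)) - 1*10939 = 179 - 1*10939 = 179 - 10939 = -10760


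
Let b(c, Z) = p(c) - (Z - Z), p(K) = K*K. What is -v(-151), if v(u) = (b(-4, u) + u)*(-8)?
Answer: -1080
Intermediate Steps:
p(K) = K²
b(c, Z) = c² (b(c, Z) = c² - (Z - Z) = c² - 1*0 = c² + 0 = c²)
v(u) = -128 - 8*u (v(u) = ((-4)² + u)*(-8) = (16 + u)*(-8) = -128 - 8*u)
-v(-151) = -(-128 - 8*(-151)) = -(-128 + 1208) = -1*1080 = -1080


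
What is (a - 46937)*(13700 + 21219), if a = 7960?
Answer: -1361037863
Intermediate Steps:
(a - 46937)*(13700 + 21219) = (7960 - 46937)*(13700 + 21219) = -38977*34919 = -1361037863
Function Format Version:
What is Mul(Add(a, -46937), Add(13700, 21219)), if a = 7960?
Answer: -1361037863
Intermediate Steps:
Mul(Add(a, -46937), Add(13700, 21219)) = Mul(Add(7960, -46937), Add(13700, 21219)) = Mul(-38977, 34919) = -1361037863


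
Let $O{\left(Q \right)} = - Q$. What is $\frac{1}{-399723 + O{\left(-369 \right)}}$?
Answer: $- \frac{1}{399354} \approx -2.504 \cdot 10^{-6}$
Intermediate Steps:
$\frac{1}{-399723 + O{\left(-369 \right)}} = \frac{1}{-399723 - -369} = \frac{1}{-399723 + 369} = \frac{1}{-399354} = - \frac{1}{399354}$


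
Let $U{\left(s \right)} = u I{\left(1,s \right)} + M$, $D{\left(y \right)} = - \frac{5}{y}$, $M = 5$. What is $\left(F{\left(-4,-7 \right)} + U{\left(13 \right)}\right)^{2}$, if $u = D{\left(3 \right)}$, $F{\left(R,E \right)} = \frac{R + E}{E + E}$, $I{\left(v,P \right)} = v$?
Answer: $\frac{29929}{1764} \approx 16.967$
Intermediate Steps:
$F{\left(R,E \right)} = \frac{E + R}{2 E}$
$u = - \frac{5}{3} \approx -1.6667$
$U{\left(s \right)} = \frac{10}{3}$ ($U{\left(s \right)} = \left(- \frac{5}{3}\right) 1 + 5 = - \frac{5}{3} + 5 = \frac{10}{3}$)
$\left(F{\left(-4,-7 \right)} + U{\left(13 \right)}\right)^{2} = \left(\frac{-7 - 4}{2 \left(-7\right)} + \frac{10}{3}\right)^{2} = \left(\frac{1}{2} \left(- \frac{1}{7}\right) \left(-11\right) + \frac{10}{3}\right)^{2} = \left(\frac{11}{14} + \frac{10}{3}\right)^{2} = \left(\frac{173}{42}\right)^{2} = \frac{29929}{1764}$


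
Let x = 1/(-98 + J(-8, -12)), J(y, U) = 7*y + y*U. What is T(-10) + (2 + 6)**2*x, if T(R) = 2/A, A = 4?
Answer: -35/58 ≈ -0.60345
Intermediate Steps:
J(y, U) = 7*y + U*y
T(R) = 1/2 (T(R) = 2/4 = 2*(1/4) = 1/2)
x = -1/58 (x = 1/(-98 - 8*(7 - 12)) = 1/(-98 - 8*(-5)) = 1/(-98 + 40) = 1/(-58) = -1/58 ≈ -0.017241)
T(-10) + (2 + 6)**2*x = 1/2 + (2 + 6)**2*(-1/58) = 1/2 + 8**2*(-1/58) = 1/2 + 64*(-1/58) = 1/2 - 32/29 = -35/58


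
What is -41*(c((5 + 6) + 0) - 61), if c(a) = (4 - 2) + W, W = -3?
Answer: 2542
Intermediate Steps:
c(a) = -1 (c(a) = (4 - 2) - 3 = 2 - 3 = -1)
-41*(c((5 + 6) + 0) - 61) = -41*(-1 - 61) = -41*(-62) = 2542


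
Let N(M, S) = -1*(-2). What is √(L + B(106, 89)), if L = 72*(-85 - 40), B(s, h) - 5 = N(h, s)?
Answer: 23*I*√17 ≈ 94.831*I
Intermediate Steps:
N(M, S) = 2
B(s, h) = 7 (B(s, h) = 5 + 2 = 7)
L = -9000 (L = 72*(-125) = -9000)
√(L + B(106, 89)) = √(-9000 + 7) = √(-8993) = 23*I*√17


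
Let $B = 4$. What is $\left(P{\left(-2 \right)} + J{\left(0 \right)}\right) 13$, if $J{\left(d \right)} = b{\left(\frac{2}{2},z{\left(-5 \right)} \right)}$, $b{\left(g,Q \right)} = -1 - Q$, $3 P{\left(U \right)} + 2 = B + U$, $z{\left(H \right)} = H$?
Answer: $52$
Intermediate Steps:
$P{\left(U \right)} = \frac{2}{3} + \frac{U}{3}$ ($P{\left(U \right)} = - \frac{2}{3} + \frac{4 + U}{3} = - \frac{2}{3} + \left(\frac{4}{3} + \frac{U}{3}\right) = \frac{2}{3} + \frac{U}{3}$)
$J{\left(d \right)} = 4$ ($J{\left(d \right)} = -1 - -5 = -1 + 5 = 4$)
$\left(P{\left(-2 \right)} + J{\left(0 \right)}\right) 13 = \left(\left(\frac{2}{3} + \frac{1}{3} \left(-2\right)\right) + 4\right) 13 = \left(\left(\frac{2}{3} - \frac{2}{3}\right) + 4\right) 13 = \left(0 + 4\right) 13 = 4 \cdot 13 = 52$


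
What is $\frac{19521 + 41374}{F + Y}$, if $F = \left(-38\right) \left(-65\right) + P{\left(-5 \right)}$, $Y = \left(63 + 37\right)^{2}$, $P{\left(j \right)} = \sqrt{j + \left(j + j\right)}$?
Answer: $\frac{151872130}{31100183} - \frac{12179 i \sqrt{15}}{31100183} \approx 4.8833 - 0.0015167 i$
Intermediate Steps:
$P{\left(j \right)} = \sqrt{3} \sqrt{j}$ ($P{\left(j \right)} = \sqrt{j + 2 j} = \sqrt{3 j} = \sqrt{3} \sqrt{j}$)
$Y = 10000$ ($Y = 100^{2} = 10000$)
$F = 2470 + i \sqrt{15}$ ($F = \left(-38\right) \left(-65\right) + \sqrt{3} \sqrt{-5} = 2470 + \sqrt{3} i \sqrt{5} = 2470 + i \sqrt{15} \approx 2470.0 + 3.873 i$)
$\frac{19521 + 41374}{F + Y} = \frac{19521 + 41374}{\left(2470 + i \sqrt{15}\right) + 10000} = \frac{60895}{12470 + i \sqrt{15}}$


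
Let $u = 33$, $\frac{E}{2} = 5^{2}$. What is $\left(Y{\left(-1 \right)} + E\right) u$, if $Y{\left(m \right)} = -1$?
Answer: $1617$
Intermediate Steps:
$E = 50$ ($E = 2 \cdot 5^{2} = 2 \cdot 25 = 50$)
$\left(Y{\left(-1 \right)} + E\right) u = \left(-1 + 50\right) 33 = 49 \cdot 33 = 1617$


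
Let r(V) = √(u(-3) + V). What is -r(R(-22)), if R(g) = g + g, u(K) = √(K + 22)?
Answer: -I*√(44 - √19) ≈ -6.2961*I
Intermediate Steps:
u(K) = √(22 + K)
R(g) = 2*g
r(V) = √(V + √19) (r(V) = √(√(22 - 3) + V) = √(√19 + V) = √(V + √19))
-r(R(-22)) = -√(2*(-22) + √19) = -√(-44 + √19)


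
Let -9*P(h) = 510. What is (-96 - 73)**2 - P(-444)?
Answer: 85853/3 ≈ 28618.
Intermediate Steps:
P(h) = -170/3 (P(h) = -1/9*510 = -170/3)
(-96 - 73)**2 - P(-444) = (-96 - 73)**2 - 1*(-170/3) = (-169)**2 + 170/3 = 28561 + 170/3 = 85853/3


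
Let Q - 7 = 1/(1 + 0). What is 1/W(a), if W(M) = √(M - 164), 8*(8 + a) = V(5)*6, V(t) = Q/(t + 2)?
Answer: -I*√8386/1198 ≈ -0.07644*I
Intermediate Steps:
Q = 8 (Q = 7 + 1/(1 + 0) = 7 + 1/1 = 7 + 1 = 8)
V(t) = 8/(2 + t) (V(t) = 8/(t + 2) = 8/(2 + t))
a = -50/7 (a = -8 + ((8/(2 + 5))*6)/8 = -8 + ((8/7)*6)/8 = -8 + (⅛)*(48/7) = -8 + 6/7 = -50/7 ≈ -7.1429)
W(M) = √(-164 + M)
1/W(a) = 1/(√(-164 - 50/7)) = 1/(√(-1198/7)) = 1/(I*√8386/7) = -I*√8386/1198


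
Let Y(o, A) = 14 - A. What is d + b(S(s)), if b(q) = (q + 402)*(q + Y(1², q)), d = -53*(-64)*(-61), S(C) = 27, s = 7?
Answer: -200906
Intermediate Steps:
d = -206912 (d = 3392*(-61) = -206912)
b(q) = 5628 + 14*q (b(q) = (q + 402)*(q + (14 - q)) = (402 + q)*14 = 5628 + 14*q)
d + b(S(s)) = -206912 + (5628 + 14*27) = -206912 + (5628 + 378) = -206912 + 6006 = -200906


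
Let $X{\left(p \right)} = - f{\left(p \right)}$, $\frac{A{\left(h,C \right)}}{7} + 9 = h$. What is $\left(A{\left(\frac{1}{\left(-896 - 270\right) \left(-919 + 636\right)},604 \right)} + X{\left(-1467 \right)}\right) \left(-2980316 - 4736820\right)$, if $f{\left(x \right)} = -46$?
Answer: $\frac{21645096365592}{164989} \approx 1.3119 \cdot 10^{8}$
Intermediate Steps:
$A{\left(h,C \right)} = -63 + 7 h$
$X{\left(p \right)} = 46$ ($X{\left(p \right)} = \left(-1\right) \left(-46\right) = 46$)
$\left(A{\left(\frac{1}{\left(-896 - 270\right) \left(-919 + 636\right)},604 \right)} + X{\left(-1467 \right)}\right) \left(-2980316 - 4736820\right) = \left(\left(-63 + \frac{7}{\left(-896 - 270\right) \left(-919 + 636\right)}\right) + 46\right) \left(-2980316 - 4736820\right) = \left(\left(-63 + \frac{7}{\left(-1166\right) \left(-283\right)}\right) + 46\right) \left(-7717136\right) = \left(\left(-63 + \frac{7}{329978}\right) + 46\right) \left(-7717136\right) = \left(- \frac{20788607}{329978} + 46\right) \left(-7717136\right) = \left(- \frac{5609619}{329978}\right) \left(-7717136\right) = \frac{21645096365592}{164989}$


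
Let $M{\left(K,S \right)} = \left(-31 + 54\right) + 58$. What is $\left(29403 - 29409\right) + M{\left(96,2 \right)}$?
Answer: $75$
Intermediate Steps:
$M{\left(K,S \right)} = 81$ ($M{\left(K,S \right)} = 23 + 58 = 81$)
$\left(29403 - 29409\right) + M{\left(96,2 \right)} = \left(29403 - 29409\right) + 81 = -6 + 81 = 75$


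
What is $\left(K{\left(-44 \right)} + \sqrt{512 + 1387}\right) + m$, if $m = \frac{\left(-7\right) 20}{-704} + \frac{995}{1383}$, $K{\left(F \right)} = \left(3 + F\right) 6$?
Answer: $- \frac{59654843}{243408} + 3 \sqrt{211} \approx -201.5$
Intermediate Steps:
$K{\left(F \right)} = 18 + 6 F$
$m = \frac{223525}{243408}$ ($m = \left(-140\right) \left(- \frac{1}{704}\right) + 995 \cdot \frac{1}{1383} = \frac{35}{176} + \frac{995}{1383} = \frac{223525}{243408} \approx 0.91831$)
$\left(K{\left(-44 \right)} + \sqrt{512 + 1387}\right) + m = \left(\left(18 + 6 \left(-44\right)\right) + \sqrt{512 + 1387}\right) + \frac{223525}{243408} = \left(\left(18 - 264\right) + \sqrt{1899}\right) + \frac{223525}{243408} = \left(-246 + 3 \sqrt{211}\right) + \frac{223525}{243408} = - \frac{59654843}{243408} + 3 \sqrt{211}$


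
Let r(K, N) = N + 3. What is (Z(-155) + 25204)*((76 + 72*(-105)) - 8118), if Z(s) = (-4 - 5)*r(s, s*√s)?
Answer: -392811554 - 21764790*I*√155 ≈ -3.9281e+8 - 2.7097e+8*I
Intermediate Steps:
r(K, N) = 3 + N
Z(s) = -27 - 9*s^(3/2) (Z(s) = (-4 - 5)*(3 + s*√s) = -9*(3 + s^(3/2)) = -27 - 9*s^(3/2))
(Z(-155) + 25204)*((76 + 72*(-105)) - 8118) = ((-27 - (-1395)*I*√155) + 25204)*((76 + 72*(-105)) - 8118) = ((-27 - (-1395)*I*√155) + 25204)*((76 - 7560) - 8118) = ((-27 + 1395*I*√155) + 25204)*(-7484 - 8118) = (25177 + 1395*I*√155)*(-15602) = -392811554 - 21764790*I*√155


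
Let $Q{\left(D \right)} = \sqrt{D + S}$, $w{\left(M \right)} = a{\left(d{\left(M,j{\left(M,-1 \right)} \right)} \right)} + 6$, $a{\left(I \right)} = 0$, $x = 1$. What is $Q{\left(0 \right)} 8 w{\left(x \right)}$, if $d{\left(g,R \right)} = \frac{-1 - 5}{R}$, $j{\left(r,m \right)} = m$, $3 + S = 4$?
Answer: $48$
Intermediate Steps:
$S = 1$ ($S = -3 + 4 = 1$)
$d{\left(g,R \right)} = - \frac{6}{R}$
$w{\left(M \right)} = 6$ ($w{\left(M \right)} = 0 + 6 = 6$)
$Q{\left(D \right)} = \sqrt{1 + D}$ ($Q{\left(D \right)} = \sqrt{D + 1} = \sqrt{1 + D}$)
$Q{\left(0 \right)} 8 w{\left(x \right)} = \sqrt{1 + 0} \cdot 8 \cdot 6 = \sqrt{1} \cdot 8 \cdot 6 = 1 \cdot 8 \cdot 6 = 8 \cdot 6 = 48$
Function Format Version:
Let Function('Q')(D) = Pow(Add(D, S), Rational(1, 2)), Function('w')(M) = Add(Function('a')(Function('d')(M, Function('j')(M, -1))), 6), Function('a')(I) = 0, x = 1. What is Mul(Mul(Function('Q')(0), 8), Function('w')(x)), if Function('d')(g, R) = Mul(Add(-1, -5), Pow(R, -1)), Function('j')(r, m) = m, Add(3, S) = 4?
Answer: 48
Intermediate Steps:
S = 1 (S = Add(-3, 4) = 1)
Function('d')(g, R) = Mul(-6, Pow(R, -1))
Function('w')(M) = 6 (Function('w')(M) = Add(0, 6) = 6)
Function('Q')(D) = Pow(Add(1, D), Rational(1, 2)) (Function('Q')(D) = Pow(Add(D, 1), Rational(1, 2)) = Pow(Add(1, D), Rational(1, 2)))
Mul(Mul(Function('Q')(0), 8), Function('w')(x)) = Mul(Mul(Pow(Add(1, 0), Rational(1, 2)), 8), 6) = Mul(Mul(Pow(1, Rational(1, 2)), 8), 6) = Mul(Mul(1, 8), 6) = Mul(8, 6) = 48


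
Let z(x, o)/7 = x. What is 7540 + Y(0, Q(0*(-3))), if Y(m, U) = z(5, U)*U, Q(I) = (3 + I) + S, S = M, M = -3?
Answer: 7540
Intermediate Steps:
S = -3
z(x, o) = 7*x
Q(I) = I (Q(I) = (3 + I) - 3 = I)
Y(m, U) = 35*U (Y(m, U) = (7*5)*U = 35*U)
7540 + Y(0, Q(0*(-3))) = 7540 + 35*(0*(-3)) = 7540 + 35*0 = 7540 + 0 = 7540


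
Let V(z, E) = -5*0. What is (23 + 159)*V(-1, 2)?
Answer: 0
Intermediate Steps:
V(z, E) = 0
(23 + 159)*V(-1, 2) = (23 + 159)*0 = 182*0 = 0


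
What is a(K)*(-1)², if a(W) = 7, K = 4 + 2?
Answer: 7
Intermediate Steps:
K = 6
a(K)*(-1)² = 7*(-1)² = 7*1 = 7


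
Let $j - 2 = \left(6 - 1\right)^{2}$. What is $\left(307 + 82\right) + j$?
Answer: $416$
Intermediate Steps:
$j = 27$ ($j = 2 + \left(6 - 1\right)^{2} = 2 + 5^{2} = 2 + 25 = 27$)
$\left(307 + 82\right) + j = \left(307 + 82\right) + 27 = 389 + 27 = 416$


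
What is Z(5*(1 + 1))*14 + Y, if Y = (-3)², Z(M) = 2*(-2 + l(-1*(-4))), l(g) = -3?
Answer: -131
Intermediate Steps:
Z(M) = -10 (Z(M) = 2*(-2 - 3) = 2*(-5) = -10)
Y = 9
Z(5*(1 + 1))*14 + Y = -10*14 + 9 = -140 + 9 = -131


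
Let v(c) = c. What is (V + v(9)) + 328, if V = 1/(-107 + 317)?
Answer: 70771/210 ≈ 337.00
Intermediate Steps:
V = 1/210 ≈ 0.0047619
(V + v(9)) + 328 = (1/210 + 9) + 328 = 1891/210 + 328 = 70771/210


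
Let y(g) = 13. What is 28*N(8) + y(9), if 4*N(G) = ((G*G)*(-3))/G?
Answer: -155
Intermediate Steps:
N(G) = -3*G/4 (N(G) = (((G*G)*(-3))/G)/4 = ((G²*(-3))/G)/4 = ((-3*G²)/G)/4 = (-3*G)/4 = -3*G/4)
28*N(8) + y(9) = 28*(-¾*8) + 13 = 28*(-6) + 13 = -168 + 13 = -155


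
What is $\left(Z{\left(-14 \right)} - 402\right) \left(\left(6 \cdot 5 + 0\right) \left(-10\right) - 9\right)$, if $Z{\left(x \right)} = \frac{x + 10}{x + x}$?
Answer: $\frac{869217}{7} \approx 1.2417 \cdot 10^{5}$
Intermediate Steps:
$Z{\left(x \right)} = \frac{10 + x}{2 x}$
$\left(Z{\left(-14 \right)} - 402\right) \left(\left(6 \cdot 5 + 0\right) \left(-10\right) - 9\right) = \left(\frac{10 - 14}{2 \left(-14\right)} - 402\right) \left(\left(6 \cdot 5 + 0\right) \left(-10\right) - 9\right) = \left(\frac{1}{2} \left(- \frac{1}{14}\right) \left(-4\right) - 402\right) \left(\left(30 + 0\right) \left(-10\right) - 9\right) = \left(\frac{1}{7} - 402\right) \left(30 \left(-10\right) - 9\right) = - \frac{2813 \left(-300 - 9\right)}{7} = \left(- \frac{2813}{7}\right) \left(-309\right) = \frac{869217}{7}$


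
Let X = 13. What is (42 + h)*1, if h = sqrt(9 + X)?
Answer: 42 + sqrt(22) ≈ 46.690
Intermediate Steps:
h = sqrt(22) (h = sqrt(9 + 13) = sqrt(22) ≈ 4.6904)
(42 + h)*1 = (42 + sqrt(22))*1 = 42 + sqrt(22)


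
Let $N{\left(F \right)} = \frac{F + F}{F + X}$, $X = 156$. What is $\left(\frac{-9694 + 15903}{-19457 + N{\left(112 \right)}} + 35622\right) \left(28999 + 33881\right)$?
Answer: $\frac{973279804635680}{434521} \approx 2.2399 \cdot 10^{9}$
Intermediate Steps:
$N{\left(F \right)} = \frac{2 F}{156 + F}$ ($N{\left(F \right)} = \frac{F + F}{F + 156} = \frac{2 F}{156 + F}$)
$\left(\frac{-9694 + 15903}{-19457 + N{\left(112 \right)}} + 35622\right) \left(28999 + 33881\right) = \left(\frac{-9694 + 15903}{-19457 + 2 \cdot 112 \frac{1}{156 + 112}} + 35622\right) \left(28999 + 33881\right) = \left(\frac{6209}{-19457 + 2 \cdot 112 \cdot \frac{1}{268}} + 35622\right) 62880 = \left(\frac{6209}{-19457 + \frac{56}{67}} + 35622\right) 62880 = \left(\frac{6209}{- \frac{1303563}{67}} + 35622\right) 62880 = \left(6209 \left(- \frac{67}{1303563}\right) + 35622\right) 62880 = \left(- \frac{416003}{1303563} + 35622\right) 62880 = \frac{46435105183}{1303563} \cdot 62880 = \frac{973279804635680}{434521}$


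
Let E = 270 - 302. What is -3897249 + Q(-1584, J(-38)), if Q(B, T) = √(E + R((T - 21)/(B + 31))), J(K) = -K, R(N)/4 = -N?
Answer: -3897249 + 2*I*√19268071/1553 ≈ -3.8972e+6 + 5.653*I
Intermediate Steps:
E = -32
R(N) = -4*N (R(N) = 4*(-N) = -4*N)
Q(B, T) = √(-32 - 4*(-21 + T)/(31 + B)) (Q(B, T) = √(-32 - 4*(T - 21)/(B + 31)) = √(-32 - 4*(-21 + T)/(31 + B)))
-3897249 + Q(-1584, J(-38)) = -3897249 + 2*√((-227 - (-1)*(-38) - 8*(-1584))/(31 - 1584)) = -3897249 + 2*√((-227 - 1*38 + 12672)/(-1553)) = -3897249 + 2*√(-(-227 - 38 + 12672)/1553) = -3897249 + 2*√(-1/1553*12407) = -3897249 + 2*√(-12407/1553) = -3897249 + 2*(I*√19268071/1553) = -3897249 + 2*I*√19268071/1553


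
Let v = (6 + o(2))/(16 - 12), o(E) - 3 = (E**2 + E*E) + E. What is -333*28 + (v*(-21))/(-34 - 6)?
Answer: -1491441/160 ≈ -9321.5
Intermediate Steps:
o(E) = 3 + E + 2*E**2 (o(E) = 3 + ((E**2 + E*E) + E) = 3 + ((E**2 + E**2) + E) = 3 + (2*E**2 + E) = 3 + (E + 2*E**2) = 3 + E + 2*E**2)
v = 19/4 (v = (6 + (3 + 2 + 2*2**2))/(16 - 12) = (6 + (3 + 2 + 2*4))/4 = (6 + (3 + 2 + 8))*(1/4) = (6 + 13)*(1/4) = 19*(1/4) = 19/4 ≈ 4.7500)
-333*28 + (v*(-21))/(-34 - 6) = -333*28 + ((19/4)*(-21))/(-34 - 6) = -9324 - 399/4/(-40) = -9324 - 399/4*(-1/40) = -9324 + 399/160 = -1491441/160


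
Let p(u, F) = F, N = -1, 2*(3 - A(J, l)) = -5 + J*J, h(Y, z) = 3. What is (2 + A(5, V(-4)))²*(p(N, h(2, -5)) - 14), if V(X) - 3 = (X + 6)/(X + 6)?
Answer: -275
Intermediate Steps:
V(X) = 4 (V(X) = 3 + (X + 6)/(X + 6) = 3 + (6 + X)/(6 + X) = 3 + 1 = 4)
A(J, l) = 11/2 - J²/2 (A(J, l) = 3 - (-5 + J*J)/2 = 3 - (-5 + J²)/2 = 3 + (5/2 - J²/2) = 11/2 - J²/2)
(2 + A(5, V(-4)))²*(p(N, h(2, -5)) - 14) = (2 + (11/2 - ½*5²))²*(3 - 14) = (2 + (11/2 - ½*25))²*(-11) = (2 + (11/2 - 25/2))²*(-11) = (2 - 7)²*(-11) = (-5)²*(-11) = 25*(-11) = -275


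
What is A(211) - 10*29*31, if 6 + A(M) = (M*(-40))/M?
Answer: -9036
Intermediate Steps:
A(M) = -46 (A(M) = -6 + (M*(-40))/M = -6 + (-40*M)/M = -6 - 40 = -46)
A(211) - 10*29*31 = -46 - 10*29*31 = -46 - 290*31 = -46 - 8990 = -9036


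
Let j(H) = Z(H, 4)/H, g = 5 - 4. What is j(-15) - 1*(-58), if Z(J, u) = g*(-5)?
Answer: 175/3 ≈ 58.333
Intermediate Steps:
g = 1
Z(J, u) = -5 (Z(J, u) = 1*(-5) = -5)
j(H) = -5/H
j(-15) - 1*(-58) = -5/(-15) - 1*(-58) = -5*(-1/15) + 58 = 1/3 + 58 = 175/3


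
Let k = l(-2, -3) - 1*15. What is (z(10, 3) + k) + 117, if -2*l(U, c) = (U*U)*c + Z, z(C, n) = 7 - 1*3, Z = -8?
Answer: 116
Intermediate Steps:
z(C, n) = 4 (z(C, n) = 7 - 3 = 4)
l(U, c) = 4 - c*U²/2 (l(U, c) = -((U*U)*c - 8)/2 = -(U²*c - 8)/2 = -(c*U² - 8)/2 = -(-8 + c*U²)/2 = 4 - c*U²/2)
k = -5 (k = (4 - ½*(-3)*(-2)²) - 1*15 = (4 - ½*(-3)*4) - 15 = (4 + 6) - 15 = 10 - 15 = -5)
(z(10, 3) + k) + 117 = (4 - 5) + 117 = -1 + 117 = 116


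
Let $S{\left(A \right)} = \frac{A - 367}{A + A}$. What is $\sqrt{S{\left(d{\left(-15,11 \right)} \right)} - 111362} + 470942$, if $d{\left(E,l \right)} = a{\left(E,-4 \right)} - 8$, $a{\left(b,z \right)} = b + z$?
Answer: $470942 + \frac{i \sqrt{9019731}}{9} \approx 4.7094 \cdot 10^{5} + 333.7 i$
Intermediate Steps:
$d{\left(E,l \right)} = -12 + E$ ($d{\left(E,l \right)} = \left(E - 4\right) - 8 = \left(-4 + E\right) - 8 = -12 + E$)
$S{\left(A \right)} = \frac{-367 + A}{2 A}$
$\sqrt{S{\left(d{\left(-15,11 \right)} \right)} - 111362} + 470942 = \sqrt{\frac{-367 - 27}{2 \left(-12 - 15\right)} - 111362} + 470942 = \sqrt{\frac{-367 - 27}{2 \left(-27\right)} - 111362} + 470942 = \sqrt{\frac{1}{2} \left(- \frac{1}{27}\right) \left(-394\right) - 111362} + 470942 = \sqrt{\frac{197}{27} - 111362} + 470942 = \sqrt{- \frac{3006577}{27}} + 470942 = \frac{i \sqrt{9019731}}{9} + 470942 = 470942 + \frac{i \sqrt{9019731}}{9}$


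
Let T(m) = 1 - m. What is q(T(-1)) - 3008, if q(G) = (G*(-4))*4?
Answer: -3040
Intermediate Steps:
q(G) = -16*G (q(G) = -4*G*4 = -16*G)
q(T(-1)) - 3008 = -16*(1 - 1*(-1)) - 3008 = -16*(1 + 1) - 3008 = -16*2 - 3008 = -32 - 3008 = -3040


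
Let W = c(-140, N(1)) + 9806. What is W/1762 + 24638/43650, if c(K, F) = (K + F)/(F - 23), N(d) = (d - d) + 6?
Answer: 20671129/3369825 ≈ 6.1342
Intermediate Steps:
N(d) = 6 (N(d) = 0 + 6 = 6)
c(K, F) = (F + K)/(-23 + F)
W = 166836/17 (W = (6 - 140)/(-23 + 6) + 9806 = -134/(-17) + 9806 = -1/17*(-134) + 9806 = 134/17 + 9806 = 166836/17 ≈ 9813.9)
W/1762 + 24638/43650 = (166836/17)/1762 + 24638/43650 = (166836/17)*(1/1762) + 24638*(1/43650) = 83418/14977 + 127/225 = 20671129/3369825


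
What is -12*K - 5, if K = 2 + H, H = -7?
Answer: 55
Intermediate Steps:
K = -5 (K = 2 - 7 = -5)
-12*K - 5 = -12*(-5) - 5 = 60 - 5 = 55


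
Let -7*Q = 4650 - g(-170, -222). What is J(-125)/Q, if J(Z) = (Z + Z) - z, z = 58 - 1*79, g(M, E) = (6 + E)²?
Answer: -1603/42006 ≈ -0.038161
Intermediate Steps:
Q = 42006/7 (Q = -(4650 - (6 - 222)²)/7 = -(4650 - 1*(-216)²)/7 = -(4650 - 1*46656)/7 = -(4650 - 46656)/7 = -⅐*(-42006) = 42006/7 ≈ 6000.9)
z = -21 (z = 58 - 79 = -21)
J(Z) = 21 + 2*Z (J(Z) = (Z + Z) - 1*(-21) = 2*Z + 21 = 21 + 2*Z)
J(-125)/Q = (21 + 2*(-125))/(42006/7) = (21 - 250)*(7/42006) = -229*7/42006 = -1603/42006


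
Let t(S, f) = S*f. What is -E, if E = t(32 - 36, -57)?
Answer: -228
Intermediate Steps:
E = 228 (E = (32 - 36)*(-57) = -4*(-57) = 228)
-E = -1*228 = -228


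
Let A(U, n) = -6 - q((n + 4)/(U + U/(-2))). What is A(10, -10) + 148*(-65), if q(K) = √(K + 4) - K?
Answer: -48136/5 - √70/5 ≈ -9628.9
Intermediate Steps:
q(K) = √(4 + K) - K
A(U, n) = -6 - √(4 + 2*(4 + n)/U) + 2*(4 + n)/U (A(U, n) = -6 - (√(4 + (n + 4)/(U + U/(-2))) - (n + 4)/(U + U/(-2))) = -6 - (√(4 + (4 + n)/(U + U*(-½))) - (4 + n)/(U + U*(-½))) = -6 - (√(4 + (4 + n)/(U - U/2)) - (4 + n)/(U - U/2)) = -6 - (√(4 + (4 + n)/((U/2))) - (4 + n)/(U/2)) = -6 - (√(4 + (4 + n)*(2/U)) - (4 + n)*2/U) = -6 - (√(4 + 2*(4 + n)/U) - 2*(4 + n)/U) = -6 + (-√(4 + 2*(4 + n)/U) + 2*(4 + n)/U) = -6 - √(4 + 2*(4 + n)/U) + 2*(4 + n)/U)
A(10, -10) + 148*(-65) = (8 + 2*(-10) - 1*10*(6 + √2*√((4 - 10 + 2*10)/10)))/10 + 148*(-65) = (8 - 20 - 1*10*(6 + √2*√((4 - 10 + 20)/10)))/10 - 9620 = (8 - 20 - 1*10*(6 + √2*√((⅒)*14)))/10 - 9620 = (8 - 20 - 1*10*(6 + √2*√(7/5)))/10 - 9620 = (8 - 20 - 1*10*(6 + √2*(√35/5)))/10 - 9620 = (8 - 20 - 1*10*(6 + √70/5))/10 - 9620 = (8 - 20 + (-60 - 2*√70))/10 - 9620 = (-72 - 2*√70)/10 - 9620 = (-36/5 - √70/5) - 9620 = -48136/5 - √70/5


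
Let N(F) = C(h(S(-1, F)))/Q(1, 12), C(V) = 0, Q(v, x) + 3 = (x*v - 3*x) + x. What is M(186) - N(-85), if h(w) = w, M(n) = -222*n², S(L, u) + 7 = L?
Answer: -7680312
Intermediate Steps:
S(L, u) = -7 + L
Q(v, x) = -3 - 2*x + v*x (Q(v, x) = -3 + ((x*v - 3*x) + x) = -3 + ((v*x - 3*x) + x) = -3 + ((-3*x + v*x) + x) = -3 + (-2*x + v*x) = -3 - 2*x + v*x)
N(F) = 0 (N(F) = 0/(-3 - 2*12 + 1*12) = 0/(-3 - 24 + 12) = 0/(-15) = 0*(-1/15) = 0)
M(186) - N(-85) = -222*186² - 1*0 = -222*34596 + 0 = -7680312 + 0 = -7680312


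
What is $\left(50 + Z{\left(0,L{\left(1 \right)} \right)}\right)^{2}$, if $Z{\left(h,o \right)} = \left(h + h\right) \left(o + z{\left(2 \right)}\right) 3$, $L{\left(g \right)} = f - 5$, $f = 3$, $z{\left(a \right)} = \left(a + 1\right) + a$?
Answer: $2500$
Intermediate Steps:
$z{\left(a \right)} = 1 + 2 a$ ($z{\left(a \right)} = \left(1 + a\right) + a = 1 + 2 a$)
$L{\left(g \right)} = -2$ ($L{\left(g \right)} = 3 - 5 = -2$)
$Z{\left(h,o \right)} = 6 h \left(5 + o\right)$ ($Z{\left(h,o \right)} = \left(h + h\right) \left(o + \left(1 + 2 \cdot 2\right)\right) 3 = 2 h \left(o + \left(1 + 4\right)\right) 3 = 2 h \left(o + 5\right) 3 = 2 h \left(5 + o\right) 3 = 6 h \left(5 + o\right)$)
$\left(50 + Z{\left(0,L{\left(1 \right)} \right)}\right)^{2} = \left(50 + 6 \cdot 0 \left(5 - 2\right)\right)^{2} = \left(50 + 6 \cdot 0 \cdot 3\right)^{2} = \left(50 + 0\right)^{2} = 50^{2} = 2500$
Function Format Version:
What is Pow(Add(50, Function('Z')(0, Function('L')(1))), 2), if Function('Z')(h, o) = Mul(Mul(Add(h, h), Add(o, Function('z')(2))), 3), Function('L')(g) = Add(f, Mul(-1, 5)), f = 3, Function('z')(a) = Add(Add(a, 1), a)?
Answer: 2500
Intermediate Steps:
Function('z')(a) = Add(1, Mul(2, a)) (Function('z')(a) = Add(Add(1, a), a) = Add(1, Mul(2, a)))
Function('L')(g) = -2 (Function('L')(g) = Add(3, Mul(-1, 5)) = Add(3, -5) = -2)
Function('Z')(h, o) = Mul(6, h, Add(5, o)) (Function('Z')(h, o) = Mul(Mul(Add(h, h), Add(o, Add(1, Mul(2, 2)))), 3) = Mul(Mul(Mul(2, h), Add(o, Add(1, 4))), 3) = Mul(Mul(Mul(2, h), Add(o, 5)), 3) = Mul(Mul(Mul(2, h), Add(5, o)), 3) = Mul(Mul(2, h, Add(5, o)), 3) = Mul(6, h, Add(5, o)))
Pow(Add(50, Function('Z')(0, Function('L')(1))), 2) = Pow(Add(50, Mul(6, 0, Add(5, -2))), 2) = Pow(Add(50, Mul(6, 0, 3)), 2) = Pow(Add(50, 0), 2) = Pow(50, 2) = 2500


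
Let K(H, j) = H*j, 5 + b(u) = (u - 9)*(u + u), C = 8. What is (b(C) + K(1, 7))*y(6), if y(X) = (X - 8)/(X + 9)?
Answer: 28/15 ≈ 1.8667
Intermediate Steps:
b(u) = -5 + 2*u*(-9 + u) (b(u) = -5 + (u - 9)*(u + u) = -5 + (-9 + u)*(2*u) = -5 + 2*u*(-9 + u))
y(X) = (-8 + X)/(9 + X)
(b(C) + K(1, 7))*y(6) = ((-5 - 18*8 + 2*8²) + 1*7)*((-8 + 6)/(9 + 6)) = ((-5 - 144 + 2*64) + 7)*(-2/15) = ((-5 - 144 + 128) + 7)*((1/15)*(-2)) = (-21 + 7)*(-2/15) = -14*(-2/15) = 28/15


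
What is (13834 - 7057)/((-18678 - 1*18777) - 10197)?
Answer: -2259/15884 ≈ -0.14222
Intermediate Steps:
(13834 - 7057)/((-18678 - 1*18777) - 10197) = 6777/((-18678 - 18777) - 10197) = 6777/(-37455 - 10197) = 6777/(-47652) = 6777*(-1/47652) = -2259/15884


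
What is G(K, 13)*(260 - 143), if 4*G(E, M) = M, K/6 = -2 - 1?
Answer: 1521/4 ≈ 380.25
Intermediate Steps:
K = -18 (K = 6*(-2 - 1) = 6*(-3) = -18)
G(E, M) = M/4
G(K, 13)*(260 - 143) = ((¼)*13)*(260 - 143) = (13/4)*117 = 1521/4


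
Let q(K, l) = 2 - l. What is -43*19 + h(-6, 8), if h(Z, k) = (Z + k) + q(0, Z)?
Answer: -807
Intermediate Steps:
h(Z, k) = 2 + k (h(Z, k) = (Z + k) + (2 - Z) = 2 + k)
-43*19 + h(-6, 8) = -43*19 + (2 + 8) = -817 + 10 = -807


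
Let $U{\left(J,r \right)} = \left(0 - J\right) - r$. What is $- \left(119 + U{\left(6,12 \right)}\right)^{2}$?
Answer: $-10201$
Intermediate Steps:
$U{\left(J,r \right)} = - J - r$
$- \left(119 + U{\left(6,12 \right)}\right)^{2} = - \left(119 - 18\right)^{2} = - 101^{2} = \left(-1\right) 10201 = -10201$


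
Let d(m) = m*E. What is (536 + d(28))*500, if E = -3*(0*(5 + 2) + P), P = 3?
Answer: 142000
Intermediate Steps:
E = -9 (E = -3*(0*(5 + 2) + 3) = -3*(0*7 + 3) = -3*(0 + 3) = -3*3 = -9)
d(m) = -9*m (d(m) = m*(-9) = -9*m)
(536 + d(28))*500 = (536 - 9*28)*500 = (536 - 252)*500 = 284*500 = 142000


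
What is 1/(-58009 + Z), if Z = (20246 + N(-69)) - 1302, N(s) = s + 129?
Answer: -1/39005 ≈ -2.5638e-5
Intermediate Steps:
N(s) = 129 + s
Z = 19004 (Z = (20246 + (129 - 69)) - 1302 = (20246 + 60) - 1302 = 20306 - 1302 = 19004)
1/(-58009 + Z) = 1/(-58009 + 19004) = 1/(-39005) = -1/39005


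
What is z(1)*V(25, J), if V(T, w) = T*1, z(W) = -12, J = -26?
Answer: -300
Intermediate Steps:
V(T, w) = T
z(1)*V(25, J) = -12*25 = -300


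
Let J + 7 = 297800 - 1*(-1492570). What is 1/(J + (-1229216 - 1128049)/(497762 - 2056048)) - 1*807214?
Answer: -77656769046234844/96203446727 ≈ -8.0721e+5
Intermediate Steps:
J = 1790363 (J = -7 + (297800 - 1*(-1492570)) = -7 + (297800 + 1492570) = -7 + 1790370 = 1790363)
1/(J + (-1229216 - 1128049)/(497762 - 2056048)) - 1*807214 = 1/(1790363 + (-1229216 - 1128049)/(497762 - 2056048)) - 1*807214 = 1/(1790363 - 2357265/(-1558286)) - 807214 = 1/(1790363 - 2357265*(-1/1558286)) - 807214 = 1/(1790363 + 81285/53734) - 807214 = 1/(96203446727/53734) - 807214 = 53734/96203446727 - 807214 = -77656769046234844/96203446727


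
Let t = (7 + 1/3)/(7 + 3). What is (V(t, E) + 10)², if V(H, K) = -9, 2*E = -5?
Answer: 1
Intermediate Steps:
E = -5/2 (E = (½)*(-5) = -5/2 ≈ -2.5000)
t = 11/15 (t = (7 + ⅓)/10 = (22/3)*(⅒) = 11/15 ≈ 0.73333)
(V(t, E) + 10)² = (-9 + 10)² = 1² = 1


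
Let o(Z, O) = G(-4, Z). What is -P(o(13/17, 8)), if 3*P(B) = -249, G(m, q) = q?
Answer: 83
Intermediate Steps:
o(Z, O) = Z
P(B) = -83 (P(B) = (⅓)*(-249) = -83)
-P(o(13/17, 8)) = -1*(-83) = 83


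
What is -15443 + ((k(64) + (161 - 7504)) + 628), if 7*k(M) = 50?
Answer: -155056/7 ≈ -22151.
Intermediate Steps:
k(M) = 50/7 (k(M) = (⅐)*50 = 50/7)
-15443 + ((k(64) + (161 - 7504)) + 628) = -15443 + ((50/7 + (161 - 7504)) + 628) = -15443 + ((50/7 - 7343) + 628) = -15443 + (-51351/7 + 628) = -15443 - 46955/7 = -155056/7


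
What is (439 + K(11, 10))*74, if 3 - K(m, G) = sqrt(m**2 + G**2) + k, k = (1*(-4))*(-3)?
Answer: 31820 - 74*sqrt(221) ≈ 30720.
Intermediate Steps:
k = 12 (k = -4*(-3) = 12)
K(m, G) = -9 - sqrt(G**2 + m**2) (K(m, G) = 3 - (sqrt(m**2 + G**2) + 12) = 3 - (sqrt(G**2 + m**2) + 12) = 3 - (12 + sqrt(G**2 + m**2)) = 3 + (-12 - sqrt(G**2 + m**2)) = -9 - sqrt(G**2 + m**2))
(439 + K(11, 10))*74 = (439 + (-9 - sqrt(10**2 + 11**2)))*74 = (439 + (-9 - sqrt(100 + 121)))*74 = (439 + (-9 - sqrt(221)))*74 = (430 - sqrt(221))*74 = 31820 - 74*sqrt(221)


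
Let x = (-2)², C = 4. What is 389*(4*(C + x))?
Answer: 12448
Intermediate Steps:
x = 4
389*(4*(C + x)) = 389*(4*(4 + 4)) = 389*(4*8) = 389*32 = 12448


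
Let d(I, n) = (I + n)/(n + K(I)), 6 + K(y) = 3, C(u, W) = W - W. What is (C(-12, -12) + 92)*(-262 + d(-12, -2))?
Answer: -119232/5 ≈ -23846.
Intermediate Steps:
C(u, W) = 0
K(y) = -3 (K(y) = -6 + 3 = -3)
d(I, n) = (I + n)/(-3 + n) (d(I, n) = (I + n)/(n - 3) = (I + n)/(-3 + n))
(C(-12, -12) + 92)*(-262 + d(-12, -2)) = (0 + 92)*(-262 + (-12 - 2)/(-3 - 2)) = 92*(-262 - 14/(-5)) = 92*(-262 - ⅕*(-14)) = 92*(-262 + 14/5) = 92*(-1296/5) = -119232/5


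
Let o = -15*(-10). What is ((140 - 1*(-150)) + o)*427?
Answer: 187880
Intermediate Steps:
o = 150
((140 - 1*(-150)) + o)*427 = ((140 - 1*(-150)) + 150)*427 = ((140 + 150) + 150)*427 = (290 + 150)*427 = 440*427 = 187880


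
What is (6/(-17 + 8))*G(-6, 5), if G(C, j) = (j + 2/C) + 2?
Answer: -40/9 ≈ -4.4444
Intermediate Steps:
G(C, j) = 2 + j + 2/C
(6/(-17 + 8))*G(-6, 5) = (6/(-17 + 8))*(2 + 5 + 2/(-6)) = (6/(-9))*(2 + 5 + 2*(-⅙)) = (-⅑*6)*(2 + 5 - ⅓) = -⅔*20/3 = -40/9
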